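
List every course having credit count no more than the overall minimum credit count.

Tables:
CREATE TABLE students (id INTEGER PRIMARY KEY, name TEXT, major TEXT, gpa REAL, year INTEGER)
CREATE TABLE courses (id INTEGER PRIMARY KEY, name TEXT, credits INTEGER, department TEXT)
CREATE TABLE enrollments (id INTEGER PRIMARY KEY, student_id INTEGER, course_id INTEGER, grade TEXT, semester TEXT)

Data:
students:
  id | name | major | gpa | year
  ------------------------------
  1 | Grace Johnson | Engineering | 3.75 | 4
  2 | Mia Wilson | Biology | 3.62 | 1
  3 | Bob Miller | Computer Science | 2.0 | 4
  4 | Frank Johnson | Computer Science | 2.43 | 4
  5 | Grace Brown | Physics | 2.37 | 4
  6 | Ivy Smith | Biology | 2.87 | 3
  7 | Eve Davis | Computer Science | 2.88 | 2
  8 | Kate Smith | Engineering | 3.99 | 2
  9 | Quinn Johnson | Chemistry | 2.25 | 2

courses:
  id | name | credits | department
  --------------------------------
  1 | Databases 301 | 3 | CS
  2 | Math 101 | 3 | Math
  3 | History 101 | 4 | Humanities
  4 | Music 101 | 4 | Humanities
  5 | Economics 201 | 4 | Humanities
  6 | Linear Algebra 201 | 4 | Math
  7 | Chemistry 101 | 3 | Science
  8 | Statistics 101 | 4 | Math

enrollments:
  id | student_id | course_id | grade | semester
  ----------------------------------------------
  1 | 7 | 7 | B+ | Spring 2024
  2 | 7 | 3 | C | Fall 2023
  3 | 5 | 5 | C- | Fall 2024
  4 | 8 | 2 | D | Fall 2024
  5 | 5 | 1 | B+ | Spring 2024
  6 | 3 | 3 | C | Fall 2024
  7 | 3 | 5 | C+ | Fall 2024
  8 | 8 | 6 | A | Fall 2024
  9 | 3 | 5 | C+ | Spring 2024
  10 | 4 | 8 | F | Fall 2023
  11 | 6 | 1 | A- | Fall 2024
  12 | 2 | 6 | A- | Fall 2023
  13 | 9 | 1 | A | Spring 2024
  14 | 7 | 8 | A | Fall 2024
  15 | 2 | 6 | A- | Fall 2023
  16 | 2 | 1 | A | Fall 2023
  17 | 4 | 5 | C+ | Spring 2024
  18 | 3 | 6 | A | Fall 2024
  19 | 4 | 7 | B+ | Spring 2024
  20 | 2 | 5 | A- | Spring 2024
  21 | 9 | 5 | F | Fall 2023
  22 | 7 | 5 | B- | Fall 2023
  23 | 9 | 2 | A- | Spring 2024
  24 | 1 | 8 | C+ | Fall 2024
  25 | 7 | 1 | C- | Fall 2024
SELECT name, credits FROM courses WHERE credits <= (SELECT MIN(credits) FROM courses)

Execution result:
name | credits
Databases 301 | 3
Math 101 | 3
Chemistry 101 | 3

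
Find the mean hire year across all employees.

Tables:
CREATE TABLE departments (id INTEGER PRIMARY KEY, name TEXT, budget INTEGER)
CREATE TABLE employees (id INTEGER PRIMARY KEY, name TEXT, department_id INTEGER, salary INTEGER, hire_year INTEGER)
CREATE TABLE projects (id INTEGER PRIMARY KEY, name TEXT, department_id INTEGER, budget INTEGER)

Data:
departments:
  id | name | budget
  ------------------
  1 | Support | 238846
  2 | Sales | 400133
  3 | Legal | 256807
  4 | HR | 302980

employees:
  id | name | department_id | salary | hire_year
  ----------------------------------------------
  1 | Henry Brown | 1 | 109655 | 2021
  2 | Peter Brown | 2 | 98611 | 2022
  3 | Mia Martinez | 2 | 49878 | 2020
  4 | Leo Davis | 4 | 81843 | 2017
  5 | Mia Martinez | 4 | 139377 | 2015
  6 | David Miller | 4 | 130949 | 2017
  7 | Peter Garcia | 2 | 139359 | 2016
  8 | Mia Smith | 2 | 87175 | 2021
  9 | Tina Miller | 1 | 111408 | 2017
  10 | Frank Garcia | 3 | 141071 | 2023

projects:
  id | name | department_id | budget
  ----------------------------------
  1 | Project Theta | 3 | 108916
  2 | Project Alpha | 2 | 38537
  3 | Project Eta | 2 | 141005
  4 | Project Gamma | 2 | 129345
SELECT AVG(hire_year) FROM employees

Execution result:
2018.90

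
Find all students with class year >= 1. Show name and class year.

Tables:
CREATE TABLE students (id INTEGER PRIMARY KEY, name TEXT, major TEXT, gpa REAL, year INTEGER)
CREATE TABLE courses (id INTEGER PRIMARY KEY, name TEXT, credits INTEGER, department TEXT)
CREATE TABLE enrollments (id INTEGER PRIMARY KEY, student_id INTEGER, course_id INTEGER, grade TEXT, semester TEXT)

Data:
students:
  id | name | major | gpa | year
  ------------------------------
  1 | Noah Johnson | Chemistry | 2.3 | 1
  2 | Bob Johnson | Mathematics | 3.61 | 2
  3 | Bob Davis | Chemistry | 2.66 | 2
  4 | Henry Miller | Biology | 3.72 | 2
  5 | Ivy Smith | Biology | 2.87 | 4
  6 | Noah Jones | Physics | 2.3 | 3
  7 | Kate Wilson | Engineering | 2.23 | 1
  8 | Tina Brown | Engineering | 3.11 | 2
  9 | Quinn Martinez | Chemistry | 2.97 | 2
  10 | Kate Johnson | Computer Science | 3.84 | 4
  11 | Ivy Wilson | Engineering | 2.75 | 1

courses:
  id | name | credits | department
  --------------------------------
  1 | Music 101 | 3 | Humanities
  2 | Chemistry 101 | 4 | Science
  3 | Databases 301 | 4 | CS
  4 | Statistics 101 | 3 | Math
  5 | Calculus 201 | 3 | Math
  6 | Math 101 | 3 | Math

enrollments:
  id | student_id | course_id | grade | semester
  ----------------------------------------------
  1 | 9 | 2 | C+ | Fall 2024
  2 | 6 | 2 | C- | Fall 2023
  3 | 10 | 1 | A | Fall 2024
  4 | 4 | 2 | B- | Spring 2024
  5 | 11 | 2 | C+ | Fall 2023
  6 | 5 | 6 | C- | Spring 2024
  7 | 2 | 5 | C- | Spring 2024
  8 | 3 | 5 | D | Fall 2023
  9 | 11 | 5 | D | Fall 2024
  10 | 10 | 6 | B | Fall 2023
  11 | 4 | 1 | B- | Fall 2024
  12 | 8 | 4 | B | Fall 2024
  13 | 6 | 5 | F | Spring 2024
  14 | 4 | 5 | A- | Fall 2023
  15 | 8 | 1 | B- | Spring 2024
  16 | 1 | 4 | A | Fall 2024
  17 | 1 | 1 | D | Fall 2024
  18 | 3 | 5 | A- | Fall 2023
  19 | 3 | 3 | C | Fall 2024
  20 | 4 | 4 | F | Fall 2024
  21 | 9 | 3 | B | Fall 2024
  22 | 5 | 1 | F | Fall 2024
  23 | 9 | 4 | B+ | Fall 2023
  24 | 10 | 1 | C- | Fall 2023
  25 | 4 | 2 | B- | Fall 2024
SELECT name, year FROM students WHERE year >= 1

Execution result:
name | year
Noah Johnson | 1
Bob Johnson | 2
Bob Davis | 2
Henry Miller | 2
Ivy Smith | 4
Noah Jones | 3
Kate Wilson | 1
Tina Brown | 2
Quinn Martinez | 2
Kate Johnson | 4
Ivy Wilson | 1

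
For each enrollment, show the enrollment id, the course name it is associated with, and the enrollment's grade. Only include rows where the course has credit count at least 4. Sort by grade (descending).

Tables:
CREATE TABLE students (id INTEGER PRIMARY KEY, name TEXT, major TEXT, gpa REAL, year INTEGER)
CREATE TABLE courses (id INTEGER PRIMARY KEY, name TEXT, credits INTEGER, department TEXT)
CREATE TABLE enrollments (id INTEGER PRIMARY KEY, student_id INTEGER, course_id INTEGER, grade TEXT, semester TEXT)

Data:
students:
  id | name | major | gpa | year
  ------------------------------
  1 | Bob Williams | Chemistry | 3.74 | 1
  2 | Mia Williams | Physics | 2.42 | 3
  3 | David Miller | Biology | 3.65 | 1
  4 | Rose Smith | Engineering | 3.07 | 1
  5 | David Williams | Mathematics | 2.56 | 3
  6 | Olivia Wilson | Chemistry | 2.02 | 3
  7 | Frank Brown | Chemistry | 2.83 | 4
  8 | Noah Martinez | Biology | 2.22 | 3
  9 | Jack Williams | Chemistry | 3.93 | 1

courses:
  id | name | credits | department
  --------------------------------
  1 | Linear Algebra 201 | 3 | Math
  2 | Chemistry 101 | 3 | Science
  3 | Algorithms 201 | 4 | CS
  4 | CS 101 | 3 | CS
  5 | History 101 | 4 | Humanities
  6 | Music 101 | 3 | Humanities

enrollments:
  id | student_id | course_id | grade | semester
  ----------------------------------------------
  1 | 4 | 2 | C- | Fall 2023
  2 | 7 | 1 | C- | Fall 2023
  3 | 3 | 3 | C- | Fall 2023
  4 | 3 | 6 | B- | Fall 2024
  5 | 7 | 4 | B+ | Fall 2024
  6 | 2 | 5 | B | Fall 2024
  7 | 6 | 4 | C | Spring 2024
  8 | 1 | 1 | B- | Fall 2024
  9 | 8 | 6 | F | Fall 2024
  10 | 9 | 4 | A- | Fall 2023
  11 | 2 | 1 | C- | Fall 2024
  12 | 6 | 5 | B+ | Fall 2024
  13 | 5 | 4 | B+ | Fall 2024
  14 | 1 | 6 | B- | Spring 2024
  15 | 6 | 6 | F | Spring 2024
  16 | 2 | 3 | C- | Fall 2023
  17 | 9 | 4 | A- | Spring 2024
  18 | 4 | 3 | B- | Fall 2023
SELECT c.id, p.name AS course, c.grade FROM enrollments c JOIN courses p ON c.course_id = p.id WHERE p.credits >= 4 ORDER BY c.grade DESC

Execution result:
id | course | grade
3 | Algorithms 201 | C-
16 | Algorithms 201 | C-
18 | Algorithms 201 | B-
12 | History 101 | B+
6 | History 101 | B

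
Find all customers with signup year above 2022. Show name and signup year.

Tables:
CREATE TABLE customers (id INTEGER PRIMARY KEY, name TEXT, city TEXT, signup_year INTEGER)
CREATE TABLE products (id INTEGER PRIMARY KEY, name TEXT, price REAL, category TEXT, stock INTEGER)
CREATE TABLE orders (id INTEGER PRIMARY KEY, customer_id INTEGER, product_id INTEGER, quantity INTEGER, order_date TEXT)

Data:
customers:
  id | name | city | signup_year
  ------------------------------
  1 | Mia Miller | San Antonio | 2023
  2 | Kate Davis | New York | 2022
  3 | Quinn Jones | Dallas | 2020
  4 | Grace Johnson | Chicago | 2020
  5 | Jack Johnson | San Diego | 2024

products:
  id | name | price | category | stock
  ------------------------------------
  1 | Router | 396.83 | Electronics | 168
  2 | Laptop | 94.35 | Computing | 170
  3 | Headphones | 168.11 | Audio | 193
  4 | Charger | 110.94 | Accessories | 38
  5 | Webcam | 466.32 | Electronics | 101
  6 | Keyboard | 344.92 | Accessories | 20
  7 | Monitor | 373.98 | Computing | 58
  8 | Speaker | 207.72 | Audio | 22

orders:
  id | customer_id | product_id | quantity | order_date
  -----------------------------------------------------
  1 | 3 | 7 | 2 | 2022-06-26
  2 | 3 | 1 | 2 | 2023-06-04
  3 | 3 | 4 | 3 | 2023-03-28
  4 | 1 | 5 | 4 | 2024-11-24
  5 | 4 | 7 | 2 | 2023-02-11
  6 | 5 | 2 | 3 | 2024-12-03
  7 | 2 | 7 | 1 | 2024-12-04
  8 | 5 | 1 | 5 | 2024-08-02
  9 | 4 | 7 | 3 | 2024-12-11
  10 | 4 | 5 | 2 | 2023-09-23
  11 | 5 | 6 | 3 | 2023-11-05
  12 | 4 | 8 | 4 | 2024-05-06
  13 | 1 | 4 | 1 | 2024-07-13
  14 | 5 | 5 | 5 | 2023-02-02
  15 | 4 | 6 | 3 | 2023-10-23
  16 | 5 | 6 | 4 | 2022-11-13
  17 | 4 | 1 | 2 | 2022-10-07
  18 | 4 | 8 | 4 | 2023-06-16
SELECT name, signup_year FROM customers WHERE signup_year > 2022

Execution result:
name | signup_year
Mia Miller | 2023
Jack Johnson | 2024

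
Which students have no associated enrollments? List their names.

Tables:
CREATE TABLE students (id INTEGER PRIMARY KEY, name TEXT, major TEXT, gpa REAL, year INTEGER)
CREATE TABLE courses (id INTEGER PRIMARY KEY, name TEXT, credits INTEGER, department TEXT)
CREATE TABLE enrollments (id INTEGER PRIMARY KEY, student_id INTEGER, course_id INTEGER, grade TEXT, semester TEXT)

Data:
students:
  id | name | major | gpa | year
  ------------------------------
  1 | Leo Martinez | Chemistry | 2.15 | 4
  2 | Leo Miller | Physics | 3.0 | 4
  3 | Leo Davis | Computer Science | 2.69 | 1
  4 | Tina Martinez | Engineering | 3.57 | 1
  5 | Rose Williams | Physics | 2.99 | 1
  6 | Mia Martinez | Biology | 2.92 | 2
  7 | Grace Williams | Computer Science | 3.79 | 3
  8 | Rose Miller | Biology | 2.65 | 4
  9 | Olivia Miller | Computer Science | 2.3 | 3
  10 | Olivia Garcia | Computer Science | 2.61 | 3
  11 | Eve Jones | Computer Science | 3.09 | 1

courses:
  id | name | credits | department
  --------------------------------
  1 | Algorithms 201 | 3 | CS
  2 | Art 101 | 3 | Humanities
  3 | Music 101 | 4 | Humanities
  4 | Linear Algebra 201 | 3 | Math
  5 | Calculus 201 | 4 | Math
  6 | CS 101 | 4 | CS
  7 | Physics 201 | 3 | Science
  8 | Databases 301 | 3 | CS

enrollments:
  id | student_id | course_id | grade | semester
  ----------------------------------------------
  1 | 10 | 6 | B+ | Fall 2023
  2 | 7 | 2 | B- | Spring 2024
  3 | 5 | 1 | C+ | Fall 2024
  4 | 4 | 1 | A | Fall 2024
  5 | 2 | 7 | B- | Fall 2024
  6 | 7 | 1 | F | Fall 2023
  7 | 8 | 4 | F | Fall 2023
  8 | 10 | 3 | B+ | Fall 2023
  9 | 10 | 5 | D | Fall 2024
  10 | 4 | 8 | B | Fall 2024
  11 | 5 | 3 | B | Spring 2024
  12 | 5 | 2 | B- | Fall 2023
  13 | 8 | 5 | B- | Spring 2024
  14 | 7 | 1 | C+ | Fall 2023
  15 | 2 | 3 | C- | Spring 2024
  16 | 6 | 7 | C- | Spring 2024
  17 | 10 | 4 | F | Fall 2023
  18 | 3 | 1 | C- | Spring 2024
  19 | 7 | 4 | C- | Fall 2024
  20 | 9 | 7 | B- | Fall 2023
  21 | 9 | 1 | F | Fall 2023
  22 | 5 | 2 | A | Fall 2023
SELECT p.name FROM students p LEFT JOIN enrollments c ON c.student_id = p.id WHERE c.id IS NULL

Execution result:
name
Leo Martinez
Eve Jones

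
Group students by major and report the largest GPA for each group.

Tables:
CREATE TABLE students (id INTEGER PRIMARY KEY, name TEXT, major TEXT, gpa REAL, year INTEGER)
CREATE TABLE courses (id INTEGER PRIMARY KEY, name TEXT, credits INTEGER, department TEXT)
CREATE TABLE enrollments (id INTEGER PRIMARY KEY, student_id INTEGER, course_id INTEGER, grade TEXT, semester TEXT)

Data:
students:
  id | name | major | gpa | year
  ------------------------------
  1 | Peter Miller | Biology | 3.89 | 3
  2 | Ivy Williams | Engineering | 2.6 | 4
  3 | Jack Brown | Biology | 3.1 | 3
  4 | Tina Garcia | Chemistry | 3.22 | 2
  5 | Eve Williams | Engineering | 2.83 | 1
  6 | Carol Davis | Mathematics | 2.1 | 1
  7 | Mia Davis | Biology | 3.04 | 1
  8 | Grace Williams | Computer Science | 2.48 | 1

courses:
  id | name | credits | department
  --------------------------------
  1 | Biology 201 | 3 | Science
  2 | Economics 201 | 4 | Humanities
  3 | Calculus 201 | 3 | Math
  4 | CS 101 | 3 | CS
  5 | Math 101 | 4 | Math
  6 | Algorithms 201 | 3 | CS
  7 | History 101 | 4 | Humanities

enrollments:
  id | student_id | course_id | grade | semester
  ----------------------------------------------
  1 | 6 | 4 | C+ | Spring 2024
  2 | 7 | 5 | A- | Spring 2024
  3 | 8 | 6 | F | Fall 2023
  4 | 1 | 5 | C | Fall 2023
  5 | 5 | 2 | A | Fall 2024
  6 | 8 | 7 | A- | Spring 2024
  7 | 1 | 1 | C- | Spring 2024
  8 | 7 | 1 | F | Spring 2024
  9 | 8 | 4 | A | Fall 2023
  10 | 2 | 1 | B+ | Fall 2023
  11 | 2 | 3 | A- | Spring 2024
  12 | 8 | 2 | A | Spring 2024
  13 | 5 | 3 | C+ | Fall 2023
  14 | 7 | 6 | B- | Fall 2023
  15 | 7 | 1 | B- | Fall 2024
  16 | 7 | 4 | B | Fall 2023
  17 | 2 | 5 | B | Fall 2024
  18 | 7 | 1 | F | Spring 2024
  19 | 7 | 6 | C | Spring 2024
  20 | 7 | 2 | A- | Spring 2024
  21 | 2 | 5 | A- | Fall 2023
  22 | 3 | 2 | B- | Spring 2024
SELECT major, MAX(gpa) AS max_gpa FROM students GROUP BY major

Execution result:
major | max_gpa
Biology | 3.89
Chemistry | 3.22
Computer Science | 2.48
Engineering | 2.83
Mathematics | 2.10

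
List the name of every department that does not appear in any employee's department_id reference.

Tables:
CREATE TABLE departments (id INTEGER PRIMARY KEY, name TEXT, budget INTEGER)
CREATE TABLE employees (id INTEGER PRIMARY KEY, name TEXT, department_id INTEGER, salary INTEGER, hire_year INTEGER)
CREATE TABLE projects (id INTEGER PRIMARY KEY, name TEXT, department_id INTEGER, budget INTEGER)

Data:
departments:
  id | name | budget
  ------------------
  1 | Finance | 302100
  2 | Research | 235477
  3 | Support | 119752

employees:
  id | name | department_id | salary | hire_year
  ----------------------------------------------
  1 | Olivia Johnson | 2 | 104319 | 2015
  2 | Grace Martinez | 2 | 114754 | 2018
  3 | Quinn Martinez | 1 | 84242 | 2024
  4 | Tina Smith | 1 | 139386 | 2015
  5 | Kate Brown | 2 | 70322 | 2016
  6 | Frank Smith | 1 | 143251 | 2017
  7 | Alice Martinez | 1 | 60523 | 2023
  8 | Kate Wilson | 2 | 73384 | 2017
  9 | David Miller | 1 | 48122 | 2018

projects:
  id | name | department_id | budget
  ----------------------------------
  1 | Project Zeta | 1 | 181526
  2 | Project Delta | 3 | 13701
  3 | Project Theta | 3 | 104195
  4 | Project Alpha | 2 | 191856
SELECT p.name FROM departments p LEFT JOIN employees c ON c.department_id = p.id WHERE c.id IS NULL

Execution result:
Support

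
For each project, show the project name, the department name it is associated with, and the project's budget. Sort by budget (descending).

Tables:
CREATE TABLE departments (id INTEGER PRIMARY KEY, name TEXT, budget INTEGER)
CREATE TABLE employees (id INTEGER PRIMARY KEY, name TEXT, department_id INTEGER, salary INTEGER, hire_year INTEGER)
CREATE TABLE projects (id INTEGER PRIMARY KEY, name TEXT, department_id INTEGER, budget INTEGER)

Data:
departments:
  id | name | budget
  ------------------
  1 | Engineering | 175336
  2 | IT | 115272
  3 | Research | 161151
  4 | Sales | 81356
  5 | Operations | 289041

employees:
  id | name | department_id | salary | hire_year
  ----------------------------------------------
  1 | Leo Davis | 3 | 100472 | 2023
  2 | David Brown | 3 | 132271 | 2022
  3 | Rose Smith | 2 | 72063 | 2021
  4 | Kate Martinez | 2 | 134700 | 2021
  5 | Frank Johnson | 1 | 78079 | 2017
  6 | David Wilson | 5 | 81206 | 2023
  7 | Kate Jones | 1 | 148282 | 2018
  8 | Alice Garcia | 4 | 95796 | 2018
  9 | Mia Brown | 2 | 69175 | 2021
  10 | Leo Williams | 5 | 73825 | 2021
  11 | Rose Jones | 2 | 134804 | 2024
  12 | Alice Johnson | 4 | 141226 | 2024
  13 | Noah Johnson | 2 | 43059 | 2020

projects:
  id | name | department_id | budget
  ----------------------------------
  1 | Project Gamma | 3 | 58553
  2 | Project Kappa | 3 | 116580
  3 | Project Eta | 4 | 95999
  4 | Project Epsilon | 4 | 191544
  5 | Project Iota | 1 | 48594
SELECT c.name, p.name AS department, c.budget FROM projects c JOIN departments p ON c.department_id = p.id ORDER BY c.budget DESC

Execution result:
name | department | budget
Project Epsilon | Sales | 191544
Project Kappa | Research | 116580
Project Eta | Sales | 95999
Project Gamma | Research | 58553
Project Iota | Engineering | 48594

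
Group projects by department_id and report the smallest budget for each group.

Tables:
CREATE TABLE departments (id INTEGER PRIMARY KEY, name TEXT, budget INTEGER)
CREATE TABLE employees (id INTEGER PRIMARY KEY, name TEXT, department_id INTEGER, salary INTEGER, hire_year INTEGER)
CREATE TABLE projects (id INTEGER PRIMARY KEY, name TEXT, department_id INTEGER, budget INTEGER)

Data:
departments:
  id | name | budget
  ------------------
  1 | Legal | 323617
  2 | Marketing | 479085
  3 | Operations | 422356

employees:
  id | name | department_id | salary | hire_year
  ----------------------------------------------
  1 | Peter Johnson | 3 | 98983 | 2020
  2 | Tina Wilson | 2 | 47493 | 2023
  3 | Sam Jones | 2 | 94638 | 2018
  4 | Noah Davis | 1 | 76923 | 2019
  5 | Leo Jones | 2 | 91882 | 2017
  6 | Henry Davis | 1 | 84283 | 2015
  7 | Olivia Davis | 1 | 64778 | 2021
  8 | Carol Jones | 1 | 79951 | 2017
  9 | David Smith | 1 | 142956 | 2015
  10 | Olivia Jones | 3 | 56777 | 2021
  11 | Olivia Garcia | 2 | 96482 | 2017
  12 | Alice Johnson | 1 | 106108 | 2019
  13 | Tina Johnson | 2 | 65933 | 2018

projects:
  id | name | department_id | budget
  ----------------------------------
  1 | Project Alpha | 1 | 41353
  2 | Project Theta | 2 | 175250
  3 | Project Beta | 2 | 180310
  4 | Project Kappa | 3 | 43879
SELECT department_id, MIN(budget) AS min_budget FROM projects GROUP BY department_id

Execution result:
department_id | min_budget
1 | 41353
2 | 175250
3 | 43879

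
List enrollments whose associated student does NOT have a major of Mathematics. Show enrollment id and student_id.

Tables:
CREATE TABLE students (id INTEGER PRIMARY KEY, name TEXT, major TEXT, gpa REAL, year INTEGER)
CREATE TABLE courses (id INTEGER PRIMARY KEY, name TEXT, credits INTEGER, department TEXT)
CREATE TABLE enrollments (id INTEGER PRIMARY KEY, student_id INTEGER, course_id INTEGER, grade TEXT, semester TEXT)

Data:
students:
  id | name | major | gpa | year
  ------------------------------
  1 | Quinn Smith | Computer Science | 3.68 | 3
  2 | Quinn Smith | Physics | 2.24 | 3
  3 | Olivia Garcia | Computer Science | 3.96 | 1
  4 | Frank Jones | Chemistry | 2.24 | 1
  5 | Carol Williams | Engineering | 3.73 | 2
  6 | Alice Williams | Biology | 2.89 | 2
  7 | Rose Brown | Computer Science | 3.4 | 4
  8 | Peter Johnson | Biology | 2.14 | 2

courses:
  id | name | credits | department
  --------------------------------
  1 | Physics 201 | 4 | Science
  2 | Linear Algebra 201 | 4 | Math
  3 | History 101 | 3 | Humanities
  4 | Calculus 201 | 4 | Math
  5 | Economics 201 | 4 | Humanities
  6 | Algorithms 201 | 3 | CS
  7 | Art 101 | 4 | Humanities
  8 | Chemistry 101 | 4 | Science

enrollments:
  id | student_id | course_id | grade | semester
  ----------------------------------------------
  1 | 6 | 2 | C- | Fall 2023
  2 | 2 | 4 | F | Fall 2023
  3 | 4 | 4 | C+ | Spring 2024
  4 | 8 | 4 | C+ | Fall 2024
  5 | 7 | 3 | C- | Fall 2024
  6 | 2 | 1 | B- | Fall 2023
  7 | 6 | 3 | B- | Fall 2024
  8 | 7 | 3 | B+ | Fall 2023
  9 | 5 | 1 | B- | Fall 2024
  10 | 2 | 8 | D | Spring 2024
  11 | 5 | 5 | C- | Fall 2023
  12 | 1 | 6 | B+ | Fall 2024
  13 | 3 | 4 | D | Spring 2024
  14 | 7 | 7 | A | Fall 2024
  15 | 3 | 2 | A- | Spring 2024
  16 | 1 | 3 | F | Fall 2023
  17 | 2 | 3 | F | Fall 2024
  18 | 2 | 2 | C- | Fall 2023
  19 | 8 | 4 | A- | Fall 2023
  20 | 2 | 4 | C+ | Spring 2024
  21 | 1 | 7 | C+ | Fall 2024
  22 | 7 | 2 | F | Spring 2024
SELECT id, student_id FROM enrollments WHERE student_id NOT IN (SELECT id FROM students WHERE major = 'Mathematics')

Execution result:
id | student_id
1 | 6
2 | 2
3 | 4
4 | 8
5 | 7
6 | 2
7 | 6
8 | 7
9 | 5
10 | 2
11 | 5
12 | 1
13 | 3
14 | 7
15 | 3
16 | 1
17 | 2
18 | 2
19 | 8
20 | 2
21 | 1
22 | 7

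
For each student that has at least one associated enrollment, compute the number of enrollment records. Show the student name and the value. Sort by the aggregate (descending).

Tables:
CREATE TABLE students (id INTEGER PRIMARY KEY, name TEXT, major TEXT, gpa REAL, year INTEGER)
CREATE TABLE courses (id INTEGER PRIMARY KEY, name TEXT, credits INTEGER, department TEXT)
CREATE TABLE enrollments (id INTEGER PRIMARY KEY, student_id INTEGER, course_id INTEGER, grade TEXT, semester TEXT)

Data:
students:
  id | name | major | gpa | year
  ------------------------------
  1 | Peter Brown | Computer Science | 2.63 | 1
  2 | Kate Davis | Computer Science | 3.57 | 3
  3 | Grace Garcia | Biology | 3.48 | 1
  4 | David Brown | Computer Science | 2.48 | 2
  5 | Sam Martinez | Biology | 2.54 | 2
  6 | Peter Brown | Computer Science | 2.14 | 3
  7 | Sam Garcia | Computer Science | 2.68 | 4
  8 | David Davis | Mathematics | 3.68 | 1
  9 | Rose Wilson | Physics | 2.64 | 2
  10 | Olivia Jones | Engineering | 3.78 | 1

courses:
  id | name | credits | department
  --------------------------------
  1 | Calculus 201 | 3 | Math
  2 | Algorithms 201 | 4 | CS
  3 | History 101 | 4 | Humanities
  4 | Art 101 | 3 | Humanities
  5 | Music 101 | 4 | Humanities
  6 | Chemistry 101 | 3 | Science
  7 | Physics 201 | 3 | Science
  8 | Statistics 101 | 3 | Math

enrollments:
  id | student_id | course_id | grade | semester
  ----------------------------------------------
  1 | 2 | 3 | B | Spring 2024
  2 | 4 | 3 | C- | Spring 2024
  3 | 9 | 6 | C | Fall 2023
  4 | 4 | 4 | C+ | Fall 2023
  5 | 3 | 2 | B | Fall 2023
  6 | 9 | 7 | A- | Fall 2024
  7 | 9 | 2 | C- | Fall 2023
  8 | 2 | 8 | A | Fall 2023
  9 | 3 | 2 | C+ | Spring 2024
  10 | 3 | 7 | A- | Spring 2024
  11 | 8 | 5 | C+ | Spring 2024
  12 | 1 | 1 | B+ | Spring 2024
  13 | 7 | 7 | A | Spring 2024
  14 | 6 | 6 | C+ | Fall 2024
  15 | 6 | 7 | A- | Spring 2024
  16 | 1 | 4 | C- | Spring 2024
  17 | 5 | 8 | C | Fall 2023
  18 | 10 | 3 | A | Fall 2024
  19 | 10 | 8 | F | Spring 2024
SELECT p.name, COUNT(*) AS n FROM enrollments c JOIN students p ON c.student_id = p.id GROUP BY p.id, p.name ORDER BY n DESC

Execution result:
name | n
Grace Garcia | 3
Rose Wilson | 3
Peter Brown | 2
Kate Davis | 2
David Brown | 2
Peter Brown | 2
Olivia Jones | 2
Sam Martinez | 1
Sam Garcia | 1
David Davis | 1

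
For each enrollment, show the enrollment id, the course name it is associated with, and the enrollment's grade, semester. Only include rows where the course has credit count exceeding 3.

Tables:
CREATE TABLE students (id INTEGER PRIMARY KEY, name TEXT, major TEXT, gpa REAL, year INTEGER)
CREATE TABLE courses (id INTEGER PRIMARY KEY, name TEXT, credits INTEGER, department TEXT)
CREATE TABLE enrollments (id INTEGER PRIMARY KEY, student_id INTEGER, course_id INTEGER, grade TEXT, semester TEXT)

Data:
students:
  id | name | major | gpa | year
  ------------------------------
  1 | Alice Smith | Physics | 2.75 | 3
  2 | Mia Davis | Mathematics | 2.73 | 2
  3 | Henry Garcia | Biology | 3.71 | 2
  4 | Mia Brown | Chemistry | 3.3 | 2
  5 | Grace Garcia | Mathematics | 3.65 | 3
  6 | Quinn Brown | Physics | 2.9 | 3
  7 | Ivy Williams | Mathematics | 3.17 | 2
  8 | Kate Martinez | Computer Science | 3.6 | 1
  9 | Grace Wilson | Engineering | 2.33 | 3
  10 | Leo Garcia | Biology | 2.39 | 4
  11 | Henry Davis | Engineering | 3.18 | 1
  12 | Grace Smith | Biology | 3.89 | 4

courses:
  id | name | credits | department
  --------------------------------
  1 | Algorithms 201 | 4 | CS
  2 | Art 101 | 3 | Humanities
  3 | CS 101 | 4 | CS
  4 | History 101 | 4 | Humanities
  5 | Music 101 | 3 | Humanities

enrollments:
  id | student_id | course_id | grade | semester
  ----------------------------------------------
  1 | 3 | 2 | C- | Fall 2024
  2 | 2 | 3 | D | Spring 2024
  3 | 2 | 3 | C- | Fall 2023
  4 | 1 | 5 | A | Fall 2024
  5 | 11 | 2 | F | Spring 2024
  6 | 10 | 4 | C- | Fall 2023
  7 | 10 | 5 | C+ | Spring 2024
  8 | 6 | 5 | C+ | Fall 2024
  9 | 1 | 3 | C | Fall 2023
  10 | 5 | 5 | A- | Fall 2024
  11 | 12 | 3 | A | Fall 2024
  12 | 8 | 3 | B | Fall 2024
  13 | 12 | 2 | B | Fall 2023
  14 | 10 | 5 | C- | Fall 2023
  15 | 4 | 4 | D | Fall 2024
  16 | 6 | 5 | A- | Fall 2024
SELECT c.id, p.name AS course, c.grade, c.semester FROM enrollments c JOIN courses p ON c.course_id = p.id WHERE p.credits > 3

Execution result:
id | course | grade | semester
2 | CS 101 | D | Spring 2024
3 | CS 101 | C- | Fall 2023
6 | History 101 | C- | Fall 2023
9 | CS 101 | C | Fall 2023
11 | CS 101 | A | Fall 2024
12 | CS 101 | B | Fall 2024
15 | History 101 | D | Fall 2024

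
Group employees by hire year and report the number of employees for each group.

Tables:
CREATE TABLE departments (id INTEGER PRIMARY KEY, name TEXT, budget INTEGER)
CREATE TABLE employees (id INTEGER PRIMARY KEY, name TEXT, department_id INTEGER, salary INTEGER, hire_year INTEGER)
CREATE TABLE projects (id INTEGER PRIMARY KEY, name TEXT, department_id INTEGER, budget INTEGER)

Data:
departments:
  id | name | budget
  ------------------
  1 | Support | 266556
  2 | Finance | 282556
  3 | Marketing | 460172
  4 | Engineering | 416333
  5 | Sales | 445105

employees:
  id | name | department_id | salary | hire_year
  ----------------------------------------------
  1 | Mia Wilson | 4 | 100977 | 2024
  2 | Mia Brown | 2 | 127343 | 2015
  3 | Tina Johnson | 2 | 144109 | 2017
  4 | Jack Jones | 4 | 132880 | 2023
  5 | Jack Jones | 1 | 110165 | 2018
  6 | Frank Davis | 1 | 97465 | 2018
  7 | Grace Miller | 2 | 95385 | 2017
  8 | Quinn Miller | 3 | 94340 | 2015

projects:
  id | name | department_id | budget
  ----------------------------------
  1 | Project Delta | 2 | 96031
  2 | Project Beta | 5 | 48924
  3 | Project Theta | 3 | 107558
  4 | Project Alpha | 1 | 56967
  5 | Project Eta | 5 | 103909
SELECT hire_year, COUNT(*) AS n FROM employees GROUP BY hire_year

Execution result:
hire_year | n
2015 | 2
2017 | 2
2018 | 2
2023 | 1
2024 | 1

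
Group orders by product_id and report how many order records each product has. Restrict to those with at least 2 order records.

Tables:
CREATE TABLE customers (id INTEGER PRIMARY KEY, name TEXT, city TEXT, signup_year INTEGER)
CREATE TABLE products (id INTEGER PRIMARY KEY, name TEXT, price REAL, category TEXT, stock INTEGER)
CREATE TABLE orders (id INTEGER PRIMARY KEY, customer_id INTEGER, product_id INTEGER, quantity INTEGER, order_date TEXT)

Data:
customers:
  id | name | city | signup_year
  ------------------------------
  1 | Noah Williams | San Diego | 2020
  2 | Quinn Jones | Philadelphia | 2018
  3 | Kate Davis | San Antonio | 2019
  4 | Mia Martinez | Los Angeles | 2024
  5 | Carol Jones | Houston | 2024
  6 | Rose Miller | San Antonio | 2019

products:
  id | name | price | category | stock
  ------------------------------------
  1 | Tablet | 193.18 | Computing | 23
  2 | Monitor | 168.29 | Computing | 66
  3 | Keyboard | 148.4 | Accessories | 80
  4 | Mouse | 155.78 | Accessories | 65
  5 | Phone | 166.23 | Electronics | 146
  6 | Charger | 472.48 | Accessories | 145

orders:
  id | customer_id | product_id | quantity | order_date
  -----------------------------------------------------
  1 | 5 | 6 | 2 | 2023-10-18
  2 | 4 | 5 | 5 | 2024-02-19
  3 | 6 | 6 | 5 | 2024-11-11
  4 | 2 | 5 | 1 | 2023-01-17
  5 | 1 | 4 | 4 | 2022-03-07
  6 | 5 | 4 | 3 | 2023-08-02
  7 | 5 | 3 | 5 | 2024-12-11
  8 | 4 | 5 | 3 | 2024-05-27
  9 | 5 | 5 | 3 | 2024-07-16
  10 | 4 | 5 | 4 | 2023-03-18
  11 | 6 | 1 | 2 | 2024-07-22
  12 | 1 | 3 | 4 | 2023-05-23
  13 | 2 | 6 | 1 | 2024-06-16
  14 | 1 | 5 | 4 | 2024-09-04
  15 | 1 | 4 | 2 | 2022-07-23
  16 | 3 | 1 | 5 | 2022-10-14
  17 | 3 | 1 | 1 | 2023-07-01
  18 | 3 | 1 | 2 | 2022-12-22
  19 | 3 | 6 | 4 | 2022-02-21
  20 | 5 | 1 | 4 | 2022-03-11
SELECT product_id, COUNT(*) AS order_count FROM orders GROUP BY product_id HAVING COUNT(*) >= 2

Execution result:
product_id | order_count
1 | 5
3 | 2
4 | 3
5 | 6
6 | 4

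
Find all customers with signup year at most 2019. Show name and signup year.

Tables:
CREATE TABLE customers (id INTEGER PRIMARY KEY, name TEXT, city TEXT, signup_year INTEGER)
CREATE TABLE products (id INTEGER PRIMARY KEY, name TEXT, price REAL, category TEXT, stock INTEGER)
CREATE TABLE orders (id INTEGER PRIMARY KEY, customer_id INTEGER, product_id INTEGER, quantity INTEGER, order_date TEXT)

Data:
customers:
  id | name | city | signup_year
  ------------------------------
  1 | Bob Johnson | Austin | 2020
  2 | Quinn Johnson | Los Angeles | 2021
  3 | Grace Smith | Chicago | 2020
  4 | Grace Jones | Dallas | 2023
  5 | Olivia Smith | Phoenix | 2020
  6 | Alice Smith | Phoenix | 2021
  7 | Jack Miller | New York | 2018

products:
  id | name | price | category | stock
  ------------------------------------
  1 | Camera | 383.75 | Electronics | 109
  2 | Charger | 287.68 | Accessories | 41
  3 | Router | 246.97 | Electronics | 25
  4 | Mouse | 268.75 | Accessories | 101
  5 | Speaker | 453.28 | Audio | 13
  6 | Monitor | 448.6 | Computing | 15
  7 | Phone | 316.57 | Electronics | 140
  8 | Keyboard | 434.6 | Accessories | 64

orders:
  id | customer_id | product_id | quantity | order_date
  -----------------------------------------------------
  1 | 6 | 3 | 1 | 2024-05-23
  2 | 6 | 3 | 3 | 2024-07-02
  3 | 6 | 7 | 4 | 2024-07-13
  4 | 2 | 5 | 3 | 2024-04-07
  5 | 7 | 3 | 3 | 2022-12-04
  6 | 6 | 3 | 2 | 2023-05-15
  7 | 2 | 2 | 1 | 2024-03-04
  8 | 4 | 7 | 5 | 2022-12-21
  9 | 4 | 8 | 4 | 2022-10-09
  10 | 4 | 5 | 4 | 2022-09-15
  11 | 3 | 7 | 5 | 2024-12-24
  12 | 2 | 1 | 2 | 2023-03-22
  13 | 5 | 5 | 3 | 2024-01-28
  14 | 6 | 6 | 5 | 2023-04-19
SELECT name, signup_year FROM customers WHERE signup_year <= 2019

Execution result:
name | signup_year
Jack Miller | 2018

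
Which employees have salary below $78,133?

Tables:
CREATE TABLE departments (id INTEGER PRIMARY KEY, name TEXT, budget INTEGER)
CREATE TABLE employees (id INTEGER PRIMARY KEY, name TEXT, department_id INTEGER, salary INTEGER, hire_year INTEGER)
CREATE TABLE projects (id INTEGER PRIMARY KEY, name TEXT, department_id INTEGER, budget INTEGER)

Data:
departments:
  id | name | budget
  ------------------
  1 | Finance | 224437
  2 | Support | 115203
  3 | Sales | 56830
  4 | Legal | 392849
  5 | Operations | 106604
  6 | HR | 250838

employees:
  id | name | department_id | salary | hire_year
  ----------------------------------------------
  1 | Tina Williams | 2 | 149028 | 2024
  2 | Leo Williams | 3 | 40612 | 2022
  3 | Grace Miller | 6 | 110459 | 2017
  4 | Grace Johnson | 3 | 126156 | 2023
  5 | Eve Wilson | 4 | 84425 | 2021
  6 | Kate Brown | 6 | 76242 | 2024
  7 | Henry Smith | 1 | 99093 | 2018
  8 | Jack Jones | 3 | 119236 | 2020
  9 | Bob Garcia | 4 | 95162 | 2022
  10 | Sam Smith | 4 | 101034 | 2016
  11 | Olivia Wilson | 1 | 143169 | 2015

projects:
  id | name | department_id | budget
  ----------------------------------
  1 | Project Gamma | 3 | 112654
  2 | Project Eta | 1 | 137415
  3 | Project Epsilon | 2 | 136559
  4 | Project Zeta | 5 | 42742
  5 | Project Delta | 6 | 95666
SELECT name, salary FROM employees WHERE salary < 78133

Execution result:
name | salary
Leo Williams | 40612
Kate Brown | 76242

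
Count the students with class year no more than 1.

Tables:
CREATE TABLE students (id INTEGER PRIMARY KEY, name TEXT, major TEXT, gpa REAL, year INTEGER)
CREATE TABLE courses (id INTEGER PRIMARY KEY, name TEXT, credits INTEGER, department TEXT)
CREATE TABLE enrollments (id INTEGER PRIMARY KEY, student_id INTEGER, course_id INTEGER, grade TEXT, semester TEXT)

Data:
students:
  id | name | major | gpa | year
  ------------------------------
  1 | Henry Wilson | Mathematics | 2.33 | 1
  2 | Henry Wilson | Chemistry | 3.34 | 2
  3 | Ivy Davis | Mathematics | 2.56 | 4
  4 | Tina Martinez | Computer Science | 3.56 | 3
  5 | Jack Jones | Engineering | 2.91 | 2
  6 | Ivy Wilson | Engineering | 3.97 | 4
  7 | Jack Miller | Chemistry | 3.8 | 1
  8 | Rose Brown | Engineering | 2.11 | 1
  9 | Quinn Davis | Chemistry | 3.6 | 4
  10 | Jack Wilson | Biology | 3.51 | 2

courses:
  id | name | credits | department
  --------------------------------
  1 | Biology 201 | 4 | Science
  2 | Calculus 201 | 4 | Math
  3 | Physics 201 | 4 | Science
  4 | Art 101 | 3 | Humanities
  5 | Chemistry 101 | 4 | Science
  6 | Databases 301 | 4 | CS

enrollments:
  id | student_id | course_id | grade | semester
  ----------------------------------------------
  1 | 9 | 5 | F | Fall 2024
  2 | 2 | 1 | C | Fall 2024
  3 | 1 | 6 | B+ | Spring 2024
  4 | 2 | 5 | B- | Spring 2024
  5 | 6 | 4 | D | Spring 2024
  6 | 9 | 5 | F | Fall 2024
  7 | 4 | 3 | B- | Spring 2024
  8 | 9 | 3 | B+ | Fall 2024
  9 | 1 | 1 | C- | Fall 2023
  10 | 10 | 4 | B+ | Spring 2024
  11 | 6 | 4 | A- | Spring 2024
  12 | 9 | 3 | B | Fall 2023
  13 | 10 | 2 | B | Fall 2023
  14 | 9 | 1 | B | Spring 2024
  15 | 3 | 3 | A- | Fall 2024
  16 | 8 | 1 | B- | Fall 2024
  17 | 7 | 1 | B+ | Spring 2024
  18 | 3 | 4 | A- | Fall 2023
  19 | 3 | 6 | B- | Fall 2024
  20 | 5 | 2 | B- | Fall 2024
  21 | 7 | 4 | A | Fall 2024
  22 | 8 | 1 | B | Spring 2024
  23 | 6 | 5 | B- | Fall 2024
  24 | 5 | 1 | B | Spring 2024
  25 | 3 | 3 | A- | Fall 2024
SELECT COUNT(*) FROM students WHERE year <= 1

Execution result:
3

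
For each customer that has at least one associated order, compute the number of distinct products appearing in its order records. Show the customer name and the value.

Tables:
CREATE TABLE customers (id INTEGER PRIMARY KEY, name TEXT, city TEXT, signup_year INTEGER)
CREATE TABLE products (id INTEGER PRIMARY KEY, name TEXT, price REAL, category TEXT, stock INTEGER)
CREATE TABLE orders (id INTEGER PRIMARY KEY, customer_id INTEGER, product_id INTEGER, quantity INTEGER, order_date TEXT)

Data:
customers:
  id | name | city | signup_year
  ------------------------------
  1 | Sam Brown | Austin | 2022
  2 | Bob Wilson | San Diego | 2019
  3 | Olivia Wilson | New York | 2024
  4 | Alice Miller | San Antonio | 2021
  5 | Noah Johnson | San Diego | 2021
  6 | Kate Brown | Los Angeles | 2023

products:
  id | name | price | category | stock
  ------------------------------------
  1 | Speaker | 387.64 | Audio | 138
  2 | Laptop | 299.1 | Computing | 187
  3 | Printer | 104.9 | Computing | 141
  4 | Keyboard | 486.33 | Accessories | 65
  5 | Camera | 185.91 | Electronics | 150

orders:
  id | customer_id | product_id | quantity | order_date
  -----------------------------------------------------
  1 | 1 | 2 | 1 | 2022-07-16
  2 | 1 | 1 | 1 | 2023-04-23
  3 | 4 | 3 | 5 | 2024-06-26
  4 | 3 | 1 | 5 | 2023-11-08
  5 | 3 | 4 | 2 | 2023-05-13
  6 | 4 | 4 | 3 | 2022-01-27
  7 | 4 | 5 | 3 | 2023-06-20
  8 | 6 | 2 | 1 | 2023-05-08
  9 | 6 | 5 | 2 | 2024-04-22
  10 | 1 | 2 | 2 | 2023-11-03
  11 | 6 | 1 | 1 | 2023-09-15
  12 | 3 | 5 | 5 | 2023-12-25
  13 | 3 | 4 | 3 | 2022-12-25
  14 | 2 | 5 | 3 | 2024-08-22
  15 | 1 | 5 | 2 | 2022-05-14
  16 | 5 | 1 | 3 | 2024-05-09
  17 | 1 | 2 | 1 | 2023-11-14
SELECT p.name, COUNT(DISTINCT c.product_id) AS distinct_product_count FROM orders c JOIN customers p ON c.customer_id = p.id GROUP BY p.id, p.name

Execution result:
name | distinct_product_count
Sam Brown | 3
Bob Wilson | 1
Olivia Wilson | 3
Alice Miller | 3
Noah Johnson | 1
Kate Brown | 3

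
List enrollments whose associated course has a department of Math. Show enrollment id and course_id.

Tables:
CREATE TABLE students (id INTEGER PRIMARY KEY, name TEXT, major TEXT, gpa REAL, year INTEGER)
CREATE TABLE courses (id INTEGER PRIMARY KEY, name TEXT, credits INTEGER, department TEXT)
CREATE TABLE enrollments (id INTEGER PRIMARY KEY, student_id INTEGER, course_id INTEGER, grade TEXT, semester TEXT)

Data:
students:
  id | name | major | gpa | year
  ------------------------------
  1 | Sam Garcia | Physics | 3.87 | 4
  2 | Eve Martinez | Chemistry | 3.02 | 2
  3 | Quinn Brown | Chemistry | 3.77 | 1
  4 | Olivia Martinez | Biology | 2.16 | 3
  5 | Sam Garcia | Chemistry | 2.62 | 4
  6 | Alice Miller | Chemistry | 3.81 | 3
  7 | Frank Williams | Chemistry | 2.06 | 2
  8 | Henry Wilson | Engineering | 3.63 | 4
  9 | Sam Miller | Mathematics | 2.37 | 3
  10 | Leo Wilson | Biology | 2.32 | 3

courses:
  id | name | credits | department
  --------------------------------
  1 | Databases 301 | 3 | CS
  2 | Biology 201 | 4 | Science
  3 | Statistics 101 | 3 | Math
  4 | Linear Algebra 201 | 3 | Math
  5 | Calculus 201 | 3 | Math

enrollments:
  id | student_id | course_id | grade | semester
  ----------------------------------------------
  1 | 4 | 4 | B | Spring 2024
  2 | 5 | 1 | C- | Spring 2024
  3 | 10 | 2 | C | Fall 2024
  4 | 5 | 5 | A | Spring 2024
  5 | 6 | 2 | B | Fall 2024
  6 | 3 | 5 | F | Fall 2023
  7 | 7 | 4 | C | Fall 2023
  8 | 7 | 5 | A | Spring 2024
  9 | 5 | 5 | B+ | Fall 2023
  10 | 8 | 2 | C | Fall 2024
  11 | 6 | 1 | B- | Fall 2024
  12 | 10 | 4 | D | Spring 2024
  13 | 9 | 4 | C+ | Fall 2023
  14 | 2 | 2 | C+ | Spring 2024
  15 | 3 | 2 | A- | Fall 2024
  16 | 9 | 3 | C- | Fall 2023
SELECT id, course_id FROM enrollments WHERE course_id IN (SELECT id FROM courses WHERE department = 'Math')

Execution result:
id | course_id
1 | 4
4 | 5
6 | 5
7 | 4
8 | 5
9 | 5
12 | 4
13 | 4
16 | 3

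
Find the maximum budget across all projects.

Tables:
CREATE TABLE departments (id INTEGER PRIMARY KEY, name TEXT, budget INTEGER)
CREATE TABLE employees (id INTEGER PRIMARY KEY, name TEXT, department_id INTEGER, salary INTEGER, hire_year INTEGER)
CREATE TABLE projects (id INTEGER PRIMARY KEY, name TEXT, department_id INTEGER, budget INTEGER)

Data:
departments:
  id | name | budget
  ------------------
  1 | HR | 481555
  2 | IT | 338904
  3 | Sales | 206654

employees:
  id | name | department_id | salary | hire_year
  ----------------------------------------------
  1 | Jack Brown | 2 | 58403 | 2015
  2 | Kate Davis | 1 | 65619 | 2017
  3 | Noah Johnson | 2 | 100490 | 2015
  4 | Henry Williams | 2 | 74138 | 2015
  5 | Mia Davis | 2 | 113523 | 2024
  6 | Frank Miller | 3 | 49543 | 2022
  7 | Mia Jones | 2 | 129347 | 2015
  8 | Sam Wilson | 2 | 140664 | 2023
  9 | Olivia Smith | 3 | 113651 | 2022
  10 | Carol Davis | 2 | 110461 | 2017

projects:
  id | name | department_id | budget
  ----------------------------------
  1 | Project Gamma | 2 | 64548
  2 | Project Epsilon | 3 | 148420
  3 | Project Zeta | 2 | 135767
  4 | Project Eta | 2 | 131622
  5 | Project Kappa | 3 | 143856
SELECT MAX(budget) FROM projects

Execution result:
148420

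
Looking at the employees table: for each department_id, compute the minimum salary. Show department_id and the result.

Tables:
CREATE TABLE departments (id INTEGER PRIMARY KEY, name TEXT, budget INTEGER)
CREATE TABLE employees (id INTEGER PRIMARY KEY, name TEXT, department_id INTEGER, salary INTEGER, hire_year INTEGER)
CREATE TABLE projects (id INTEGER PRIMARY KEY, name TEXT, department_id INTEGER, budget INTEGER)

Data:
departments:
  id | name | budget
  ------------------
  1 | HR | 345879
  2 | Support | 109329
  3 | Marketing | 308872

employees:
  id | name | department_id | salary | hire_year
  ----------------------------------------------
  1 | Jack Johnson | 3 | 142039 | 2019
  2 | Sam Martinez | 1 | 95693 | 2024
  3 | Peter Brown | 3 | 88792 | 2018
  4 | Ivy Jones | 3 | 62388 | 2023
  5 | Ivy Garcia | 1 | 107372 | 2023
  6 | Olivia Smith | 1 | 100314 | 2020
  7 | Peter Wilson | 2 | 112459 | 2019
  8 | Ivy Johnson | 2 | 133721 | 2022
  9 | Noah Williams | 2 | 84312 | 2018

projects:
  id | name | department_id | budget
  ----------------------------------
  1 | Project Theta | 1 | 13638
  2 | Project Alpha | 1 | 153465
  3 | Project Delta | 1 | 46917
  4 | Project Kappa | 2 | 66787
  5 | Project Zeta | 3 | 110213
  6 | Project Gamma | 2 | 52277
SELECT department_id, MIN(salary) AS min_salary FROM employees GROUP BY department_id

Execution result:
department_id | min_salary
1 | 95693
2 | 84312
3 | 62388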